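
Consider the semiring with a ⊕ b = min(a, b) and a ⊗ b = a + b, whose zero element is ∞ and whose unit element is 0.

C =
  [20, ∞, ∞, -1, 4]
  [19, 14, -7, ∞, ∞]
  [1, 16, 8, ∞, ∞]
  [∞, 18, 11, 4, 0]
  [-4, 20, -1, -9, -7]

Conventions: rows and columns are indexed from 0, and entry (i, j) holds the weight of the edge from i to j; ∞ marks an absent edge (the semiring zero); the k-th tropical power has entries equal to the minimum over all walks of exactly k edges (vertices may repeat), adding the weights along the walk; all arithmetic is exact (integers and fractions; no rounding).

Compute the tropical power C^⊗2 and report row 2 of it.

C^⊗2:
  [0, 17, 3, -5, -3]
  [-6, 9, 1, 18, 23]
  [9, 24, 9, 0, 5]
  [-4, 20, -1, -9, -7]
  [-11, 9, -8, -16, -14]
Answer: row 2 of C^⊗2 = [9, 24, 9, 0, 5]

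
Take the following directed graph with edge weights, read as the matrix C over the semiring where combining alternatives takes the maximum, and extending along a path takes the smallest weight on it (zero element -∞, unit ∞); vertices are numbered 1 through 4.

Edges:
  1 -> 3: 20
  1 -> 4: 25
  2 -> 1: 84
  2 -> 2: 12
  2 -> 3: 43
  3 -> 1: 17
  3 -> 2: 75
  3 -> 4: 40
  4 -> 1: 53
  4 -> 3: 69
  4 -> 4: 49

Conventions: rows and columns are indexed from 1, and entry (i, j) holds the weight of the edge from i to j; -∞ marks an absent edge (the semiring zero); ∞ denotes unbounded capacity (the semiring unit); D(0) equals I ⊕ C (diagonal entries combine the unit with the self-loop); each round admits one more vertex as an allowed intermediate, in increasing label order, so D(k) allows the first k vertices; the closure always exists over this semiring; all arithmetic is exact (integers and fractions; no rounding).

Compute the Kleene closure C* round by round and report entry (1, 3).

D(0):
  [∞, -∞, 20, 25]
  [84, ∞, 43, -∞]
  [17, 75, ∞, 40]
  [53, -∞, 69, ∞]
D(1):
  [∞, -∞, 20, 25]
  [84, ∞, 43, 25]
  [17, 75, ∞, 40]
  [53, -∞, 69, ∞]
D(2):
  [∞, -∞, 20, 25]
  [84, ∞, 43, 25]
  [75, 75, ∞, 40]
  [53, -∞, 69, ∞]
D(3):
  [∞, 20, 20, 25]
  [84, ∞, 43, 40]
  [75, 75, ∞, 40]
  [69, 69, 69, ∞]
D(4):
  [∞, 25, 25, 25]
  [84, ∞, 43, 40]
  [75, 75, ∞, 40]
  [69, 69, 69, ∞]
Answer: C*[1][3] = 25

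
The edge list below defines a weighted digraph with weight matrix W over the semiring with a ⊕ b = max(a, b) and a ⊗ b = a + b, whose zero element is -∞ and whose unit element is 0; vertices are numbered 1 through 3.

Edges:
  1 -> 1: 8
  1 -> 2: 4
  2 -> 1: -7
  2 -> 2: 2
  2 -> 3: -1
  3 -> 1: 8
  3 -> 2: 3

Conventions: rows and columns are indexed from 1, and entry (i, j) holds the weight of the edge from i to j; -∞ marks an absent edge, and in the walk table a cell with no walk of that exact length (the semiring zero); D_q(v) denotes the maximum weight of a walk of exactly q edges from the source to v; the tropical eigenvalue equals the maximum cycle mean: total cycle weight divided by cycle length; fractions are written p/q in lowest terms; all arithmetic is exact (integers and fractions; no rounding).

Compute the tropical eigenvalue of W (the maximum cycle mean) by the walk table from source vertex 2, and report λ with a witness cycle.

q=0: [-∞, 0, -∞]
q=1: [-7, 2, -1]
q=2: [7, 4, 1]
q=3: [15, 11, 3]
Optimal cycle mean attained by: cycle 1->1, total 8, length 1.
Answer: λ = 8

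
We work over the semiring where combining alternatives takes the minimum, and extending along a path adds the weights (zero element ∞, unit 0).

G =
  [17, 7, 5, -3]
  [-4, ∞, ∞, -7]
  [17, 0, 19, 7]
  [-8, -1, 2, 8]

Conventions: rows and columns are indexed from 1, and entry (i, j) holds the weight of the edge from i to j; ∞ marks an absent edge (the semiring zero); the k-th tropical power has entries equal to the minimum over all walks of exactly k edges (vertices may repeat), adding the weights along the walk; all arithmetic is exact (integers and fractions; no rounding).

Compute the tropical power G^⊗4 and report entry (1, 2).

G^⊗2:
  [-11, -4, -1, 0]
  [-15, -8, -5, -7]
  [-4, 6, 9, -7]
  [-5, -1, -3, -11]
G^⊗3:
  [-8, -4, -6, -14]
  [-15, -8, -10, -18]
  [-15, -8, -5, -7]
  [-19, -12, -9, -8]
G^⊗4:
  [-22, -15, -12, -11]
  [-26, -19, -16, -18]
  [-15, -8, -10, -18]
  [-16, -12, -14, -22]
Key observation: the optimum is the walk 1->4->1->4->2, with weight (-3) + (-8) + (-3) + (-1) = -15.
Optimal value attained by: walk 1->4->1->4->2.
Answer: (G^⊗4)[1][2] = -15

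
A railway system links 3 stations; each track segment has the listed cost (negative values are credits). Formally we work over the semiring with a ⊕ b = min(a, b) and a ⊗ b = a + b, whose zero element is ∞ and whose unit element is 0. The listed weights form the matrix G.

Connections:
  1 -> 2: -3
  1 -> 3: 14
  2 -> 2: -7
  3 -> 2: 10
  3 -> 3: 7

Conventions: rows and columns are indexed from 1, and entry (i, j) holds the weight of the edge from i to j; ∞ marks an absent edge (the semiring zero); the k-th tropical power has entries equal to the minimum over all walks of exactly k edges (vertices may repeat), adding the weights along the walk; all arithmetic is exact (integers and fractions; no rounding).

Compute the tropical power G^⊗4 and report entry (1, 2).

G^⊗2:
  [∞, -10, 21]
  [∞, -14, ∞]
  [∞, 3, 14]
G^⊗3:
  [∞, -17, 28]
  [∞, -21, ∞]
  [∞, -4, 21]
G^⊗4:
  [∞, -24, 35]
  [∞, -28, ∞]
  [∞, -11, 28]
Key observation: the optimum is the walk 1->2->2->2->2, with weight (-3) + (-7) + (-7) + (-7) = -24.
Optimal value attained by: walk 1->2->2->2->2.
Answer: (G^⊗4)[1][2] = -24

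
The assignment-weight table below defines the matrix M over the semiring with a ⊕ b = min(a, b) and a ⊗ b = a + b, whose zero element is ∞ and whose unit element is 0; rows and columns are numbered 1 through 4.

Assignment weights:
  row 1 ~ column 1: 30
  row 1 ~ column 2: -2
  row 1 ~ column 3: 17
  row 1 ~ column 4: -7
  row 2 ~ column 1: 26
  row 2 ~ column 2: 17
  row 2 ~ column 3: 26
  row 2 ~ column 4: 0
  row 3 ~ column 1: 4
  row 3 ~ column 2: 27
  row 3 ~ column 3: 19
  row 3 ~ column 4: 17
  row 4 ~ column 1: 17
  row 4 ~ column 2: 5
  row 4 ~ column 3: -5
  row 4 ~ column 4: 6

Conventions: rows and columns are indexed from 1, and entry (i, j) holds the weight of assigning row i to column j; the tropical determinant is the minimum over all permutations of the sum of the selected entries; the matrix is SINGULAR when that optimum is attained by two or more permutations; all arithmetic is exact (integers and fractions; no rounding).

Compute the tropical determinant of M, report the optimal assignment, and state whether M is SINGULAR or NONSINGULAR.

σ = (1, 2, 3, 4): 30 + 17 + 19 + 6 = 72
σ = (1, 2, 4, 3): 30 + 17 + 17 + (-5) = 59
σ = (1, 3, 2, 4): 30 + 26 + 27 + 6 = 89
σ = (1, 3, 4, 2): 30 + 26 + 17 + 5 = 78
σ = (1, 4, 2, 3): 30 + 0 + 27 + (-5) = 52
σ = (1, 4, 3, 2): 30 + 0 + 19 + 5 = 54
σ = (2, 1, 3, 4): (-2) + 26 + 19 + 6 = 49
σ = (2, 1, 4, 3): (-2) + 26 + 17 + (-5) = 36
σ = (2, 3, 1, 4): (-2) + 26 + 4 + 6 = 34
σ = (2, 3, 4, 1): (-2) + 26 + 17 + 17 = 58
σ = (2, 4, 1, 3): (-2) + 0 + 4 + (-5) = -3
σ = (2, 4, 3, 1): (-2) + 0 + 19 + 17 = 34
σ = (3, 1, 2, 4): 17 + 26 + 27 + 6 = 76
σ = (3, 1, 4, 2): 17 + 26 + 17 + 5 = 65
σ = (3, 2, 1, 4): 17 + 17 + 4 + 6 = 44
σ = (3, 2, 4, 1): 17 + 17 + 17 + 17 = 68
σ = (3, 4, 1, 2): 17 + 0 + 4 + 5 = 26
σ = (3, 4, 2, 1): 17 + 0 + 27 + 17 = 61
σ = (4, 1, 2, 3): (-7) + 26 + 27 + (-5) = 41
σ = (4, 1, 3, 2): (-7) + 26 + 19 + 5 = 43
σ = (4, 2, 1, 3): (-7) + 17 + 4 + (-5) = 9
σ = (4, 2, 3, 1): (-7) + 17 + 19 + 17 = 46
σ = (4, 3, 1, 2): (-7) + 26 + 4 + 5 = 28
σ = (4, 3, 2, 1): (-7) + 26 + 27 + 17 = 63
Optimal value attained by: σ = (2, 4, 1, 3).
Answer: det⊕(M) = -3; verdict: NONSINGULAR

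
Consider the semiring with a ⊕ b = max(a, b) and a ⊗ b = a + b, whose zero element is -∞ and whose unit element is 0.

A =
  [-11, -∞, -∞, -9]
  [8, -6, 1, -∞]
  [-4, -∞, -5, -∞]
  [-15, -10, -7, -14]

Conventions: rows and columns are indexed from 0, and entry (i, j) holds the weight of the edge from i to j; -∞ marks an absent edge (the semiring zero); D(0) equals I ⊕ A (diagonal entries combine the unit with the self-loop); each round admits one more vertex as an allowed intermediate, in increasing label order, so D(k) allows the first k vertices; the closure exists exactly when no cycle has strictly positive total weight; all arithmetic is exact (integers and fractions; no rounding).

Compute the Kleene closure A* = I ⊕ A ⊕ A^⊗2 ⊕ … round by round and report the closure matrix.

D(0):
  [0, -∞, -∞, -9]
  [8, 0, 1, -∞]
  [-4, -∞, 0, -∞]
  [-15, -10, -7, 0]
D(1):
  [0, -∞, -∞, -9]
  [8, 0, 1, -1]
  [-4, -∞, 0, -13]
  [-15, -10, -7, 0]
D(2):
  [0, -∞, -∞, -9]
  [8, 0, 1, -1]
  [-4, -∞, 0, -13]
  [-2, -10, -7, 0]
D(3):
  [0, -∞, -∞, -9]
  [8, 0, 1, -1]
  [-4, -∞, 0, -13]
  [-2, -10, -7, 0]
D(4):
  [0, -19, -16, -9]
  [8, 0, 1, -1]
  [-4, -23, 0, -13]
  [-2, -10, -7, 0]
Answer: A* = [[0, -19, -16, -9], [8, 0, 1, -1], [-4, -23, 0, -13], [-2, -10, -7, 0]]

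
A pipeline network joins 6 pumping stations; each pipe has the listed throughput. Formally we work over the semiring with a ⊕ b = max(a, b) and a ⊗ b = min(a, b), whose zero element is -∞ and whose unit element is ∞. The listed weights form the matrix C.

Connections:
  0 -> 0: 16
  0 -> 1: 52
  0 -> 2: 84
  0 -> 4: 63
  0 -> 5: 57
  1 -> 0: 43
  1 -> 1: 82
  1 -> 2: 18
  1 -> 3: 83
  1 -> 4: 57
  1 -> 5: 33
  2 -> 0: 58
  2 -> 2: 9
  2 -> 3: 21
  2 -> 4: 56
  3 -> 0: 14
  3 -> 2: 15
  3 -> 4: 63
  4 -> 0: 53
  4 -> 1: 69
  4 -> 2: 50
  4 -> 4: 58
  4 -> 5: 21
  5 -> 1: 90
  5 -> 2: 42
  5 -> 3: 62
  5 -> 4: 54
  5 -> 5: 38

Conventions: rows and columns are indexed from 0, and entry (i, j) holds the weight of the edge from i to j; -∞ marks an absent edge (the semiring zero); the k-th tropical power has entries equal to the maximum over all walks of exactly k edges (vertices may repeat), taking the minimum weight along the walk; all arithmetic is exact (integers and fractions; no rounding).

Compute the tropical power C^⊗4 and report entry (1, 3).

C^⊗2:
  [58, 63, 50, 57, 58, 38]
  [53, 82, 50, 82, 63, 43]
  [53, 56, 58, 9, 58, 57]
  [53, 63, 50, 15, 58, 21]
  [53, 69, 53, 69, 58, 53]
  [53, 82, 50, 83, 62, 38]
C^⊗3:
  [53, 63, 58, 63, 58, 57]
  [53, 82, 53, 82, 63, 53]
  [58, 58, 53, 57, 58, 53]
  [53, 63, 53, 63, 58, 53]
  [53, 69, 53, 69, 63, 53]
  [53, 82, 53, 82, 63, 53]
C^⊗4:
  [58, 63, 53, 63, 63, 53]
  [53, 82, 53, 82, 63, 53]
  [53, 58, 58, 58, 58, 57]
  [53, 63, 53, 63, 63, 53]
  [53, 69, 53, 69, 63, 53]
  [53, 82, 53, 82, 63, 53]
Key observation: the optimum is the walk 1->1->1->1->3, with weight 82 min 82 min 82 min 83 = 82.
Optimal value attained by: walk 1->1->1->1->3.
Answer: (C^⊗4)[1][3] = 82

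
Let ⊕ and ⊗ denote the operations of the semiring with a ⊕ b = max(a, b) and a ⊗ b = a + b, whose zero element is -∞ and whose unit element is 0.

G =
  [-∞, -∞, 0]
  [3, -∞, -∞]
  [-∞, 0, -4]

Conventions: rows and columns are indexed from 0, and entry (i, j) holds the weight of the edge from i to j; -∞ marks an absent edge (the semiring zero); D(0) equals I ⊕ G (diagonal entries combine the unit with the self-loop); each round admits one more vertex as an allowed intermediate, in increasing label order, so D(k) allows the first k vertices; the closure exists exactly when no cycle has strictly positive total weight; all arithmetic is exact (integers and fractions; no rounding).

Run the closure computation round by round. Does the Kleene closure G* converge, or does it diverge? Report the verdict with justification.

D(0):
  [0, -∞, 0]
  [3, 0, -∞]
  [-∞, 0, 0]
D(1):
  [0, -∞, 0]
  [3, 0, 3]
  [-∞, 0, 0]
Detection: at round 2, diagonal entry (2, 2) turns strictly positive.
Key observation: the cycle 2->1->0->2 has total weight 0 + 3 + 0, which is strictly positive.
Answer: DIVERGES — positive cycle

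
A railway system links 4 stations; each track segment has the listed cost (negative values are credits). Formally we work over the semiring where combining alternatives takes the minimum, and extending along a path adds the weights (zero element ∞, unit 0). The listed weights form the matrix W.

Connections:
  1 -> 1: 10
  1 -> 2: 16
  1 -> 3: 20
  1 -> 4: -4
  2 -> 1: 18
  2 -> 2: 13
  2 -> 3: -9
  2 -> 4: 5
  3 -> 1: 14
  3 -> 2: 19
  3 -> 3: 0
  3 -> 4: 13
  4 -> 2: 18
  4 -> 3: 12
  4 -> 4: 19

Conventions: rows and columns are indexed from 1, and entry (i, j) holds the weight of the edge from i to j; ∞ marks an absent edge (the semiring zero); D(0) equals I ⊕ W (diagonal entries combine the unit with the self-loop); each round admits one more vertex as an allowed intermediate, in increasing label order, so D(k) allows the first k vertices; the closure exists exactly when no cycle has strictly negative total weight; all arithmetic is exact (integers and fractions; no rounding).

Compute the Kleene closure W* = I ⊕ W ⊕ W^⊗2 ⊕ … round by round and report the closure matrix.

D(0):
  [0, 16, 20, -4]
  [18, 0, -9, 5]
  [14, 19, 0, 13]
  [∞, 18, 12, 0]
D(1):
  [0, 16, 20, -4]
  [18, 0, -9, 5]
  [14, 19, 0, 10]
  [∞, 18, 12, 0]
D(2):
  [0, 16, 7, -4]
  [18, 0, -9, 5]
  [14, 19, 0, 10]
  [36, 18, 9, 0]
D(3):
  [0, 16, 7, -4]
  [5, 0, -9, 1]
  [14, 19, 0, 10]
  [23, 18, 9, 0]
D(4):
  [0, 14, 5, -4]
  [5, 0, -9, 1]
  [14, 19, 0, 10]
  [23, 18, 9, 0]
Answer: W* = [[0, 14, 5, -4], [5, 0, -9, 1], [14, 19, 0, 10], [23, 18, 9, 0]]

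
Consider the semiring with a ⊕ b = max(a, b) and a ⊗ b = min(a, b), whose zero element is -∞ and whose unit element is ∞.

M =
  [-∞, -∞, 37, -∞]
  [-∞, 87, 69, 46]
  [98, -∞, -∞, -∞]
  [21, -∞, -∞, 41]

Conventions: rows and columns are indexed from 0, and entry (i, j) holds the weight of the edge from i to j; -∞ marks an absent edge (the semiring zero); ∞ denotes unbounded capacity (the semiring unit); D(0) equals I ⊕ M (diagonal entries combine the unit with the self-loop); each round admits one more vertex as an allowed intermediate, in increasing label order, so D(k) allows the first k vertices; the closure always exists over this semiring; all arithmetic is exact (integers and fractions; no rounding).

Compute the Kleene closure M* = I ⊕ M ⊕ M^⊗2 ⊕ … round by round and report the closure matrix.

D(0):
  [∞, -∞, 37, -∞]
  [-∞, ∞, 69, 46]
  [98, -∞, ∞, -∞]
  [21, -∞, -∞, ∞]
D(1):
  [∞, -∞, 37, -∞]
  [-∞, ∞, 69, 46]
  [98, -∞, ∞, -∞]
  [21, -∞, 21, ∞]
D(2):
  [∞, -∞, 37, -∞]
  [-∞, ∞, 69, 46]
  [98, -∞, ∞, -∞]
  [21, -∞, 21, ∞]
D(3):
  [∞, -∞, 37, -∞]
  [69, ∞, 69, 46]
  [98, -∞, ∞, -∞]
  [21, -∞, 21, ∞]
D(4):
  [∞, -∞, 37, -∞]
  [69, ∞, 69, 46]
  [98, -∞, ∞, -∞]
  [21, -∞, 21, ∞]
Answer: M* = [[∞, -∞, 37, -∞], [69, ∞, 69, 46], [98, -∞, ∞, -∞], [21, -∞, 21, ∞]]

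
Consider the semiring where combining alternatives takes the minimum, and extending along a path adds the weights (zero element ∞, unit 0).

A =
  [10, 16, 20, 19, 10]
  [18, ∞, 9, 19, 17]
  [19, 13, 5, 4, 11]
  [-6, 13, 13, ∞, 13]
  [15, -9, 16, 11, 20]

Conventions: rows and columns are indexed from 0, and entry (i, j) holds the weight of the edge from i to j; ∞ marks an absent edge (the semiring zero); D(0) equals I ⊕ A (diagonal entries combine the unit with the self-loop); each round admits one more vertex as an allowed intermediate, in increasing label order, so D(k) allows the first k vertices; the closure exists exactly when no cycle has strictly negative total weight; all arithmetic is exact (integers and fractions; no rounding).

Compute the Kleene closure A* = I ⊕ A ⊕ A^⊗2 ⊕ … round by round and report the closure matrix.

D(0):
  [0, 16, 20, 19, 10]
  [18, 0, 9, 19, 17]
  [19, 13, 0, 4, 11]
  [-6, 13, 13, 0, 13]
  [15, -9, 16, 11, 0]
D(1):
  [0, 16, 20, 19, 10]
  [18, 0, 9, 19, 17]
  [19, 13, 0, 4, 11]
  [-6, 10, 13, 0, 4]
  [15, -9, 16, 11, 0]
D(2):
  [0, 16, 20, 19, 10]
  [18, 0, 9, 19, 17]
  [19, 13, 0, 4, 11]
  [-6, 10, 13, 0, 4]
  [9, -9, 0, 10, 0]
D(3):
  [0, 16, 20, 19, 10]
  [18, 0, 9, 13, 17]
  [19, 13, 0, 4, 11]
  [-6, 10, 13, 0, 4]
  [9, -9, 0, 4, 0]
D(4):
  [0, 16, 20, 19, 10]
  [7, 0, 9, 13, 17]
  [-2, 13, 0, 4, 8]
  [-6, 10, 13, 0, 4]
  [-2, -9, 0, 4, 0]
D(5):
  [0, 1, 10, 14, 10]
  [7, 0, 9, 13, 17]
  [-2, -1, 0, 4, 8]
  [-6, -5, 4, 0, 4]
  [-2, -9, 0, 4, 0]
Answer: A* = [[0, 1, 10, 14, 10], [7, 0, 9, 13, 17], [-2, -1, 0, 4, 8], [-6, -5, 4, 0, 4], [-2, -9, 0, 4, 0]]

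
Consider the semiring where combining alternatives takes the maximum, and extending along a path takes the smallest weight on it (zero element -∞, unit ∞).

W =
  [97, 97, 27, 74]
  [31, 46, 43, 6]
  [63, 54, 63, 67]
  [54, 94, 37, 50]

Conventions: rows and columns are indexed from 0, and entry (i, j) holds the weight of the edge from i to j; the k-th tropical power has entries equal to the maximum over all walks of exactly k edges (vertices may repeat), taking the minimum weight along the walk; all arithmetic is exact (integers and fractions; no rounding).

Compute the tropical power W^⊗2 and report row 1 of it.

W^⊗2:
  [97, 97, 43, 74]
  [43, 46, 43, 43]
  [63, 67, 63, 63]
  [54, 54, 43, 54]
Answer: row 1 of W^⊗2 = [43, 46, 43, 43]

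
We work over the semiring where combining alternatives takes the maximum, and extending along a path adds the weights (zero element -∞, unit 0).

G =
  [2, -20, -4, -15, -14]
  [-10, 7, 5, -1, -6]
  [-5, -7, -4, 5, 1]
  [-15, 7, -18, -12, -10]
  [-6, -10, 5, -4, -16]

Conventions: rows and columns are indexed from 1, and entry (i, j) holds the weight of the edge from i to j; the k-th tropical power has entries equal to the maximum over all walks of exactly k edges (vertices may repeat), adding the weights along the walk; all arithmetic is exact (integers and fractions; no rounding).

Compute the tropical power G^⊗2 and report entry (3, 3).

G^⊗2:
  [4, -8, -2, 1, -3]
  [0, 14, 12, 10, 6]
  [-3, 12, 6, 1, -3]
  [-3, 14, 12, 6, 1]
  [0, 3, 1, 10, 6]
Key observation: the optimum is the walk 3->5->3, with weight 1 + 5 = 6.
Optimal value attained by: walk 3->5->3.
Answer: (G^⊗2)[3][3] = 6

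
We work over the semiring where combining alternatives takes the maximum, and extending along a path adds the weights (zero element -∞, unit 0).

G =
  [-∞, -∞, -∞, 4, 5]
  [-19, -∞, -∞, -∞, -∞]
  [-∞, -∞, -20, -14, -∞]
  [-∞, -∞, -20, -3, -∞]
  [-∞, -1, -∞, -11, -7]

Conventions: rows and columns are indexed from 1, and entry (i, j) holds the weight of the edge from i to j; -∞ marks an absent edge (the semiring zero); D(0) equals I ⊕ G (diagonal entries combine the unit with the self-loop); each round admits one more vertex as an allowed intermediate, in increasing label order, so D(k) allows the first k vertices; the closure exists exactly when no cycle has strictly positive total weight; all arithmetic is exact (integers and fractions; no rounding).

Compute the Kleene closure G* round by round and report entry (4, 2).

D(0):
  [0, -∞, -∞, 4, 5]
  [-19, 0, -∞, -∞, -∞]
  [-∞, -∞, 0, -14, -∞]
  [-∞, -∞, -20, 0, -∞]
  [-∞, -1, -∞, -11, 0]
D(1):
  [0, -∞, -∞, 4, 5]
  [-19, 0, -∞, -15, -14]
  [-∞, -∞, 0, -14, -∞]
  [-∞, -∞, -20, 0, -∞]
  [-∞, -1, -∞, -11, 0]
D(2):
  [0, -∞, -∞, 4, 5]
  [-19, 0, -∞, -15, -14]
  [-∞, -∞, 0, -14, -∞]
  [-∞, -∞, -20, 0, -∞]
  [-20, -1, -∞, -11, 0]
D(3):
  [0, -∞, -∞, 4, 5]
  [-19, 0, -∞, -15, -14]
  [-∞, -∞, 0, -14, -∞]
  [-∞, -∞, -20, 0, -∞]
  [-20, -1, -∞, -11, 0]
D(4):
  [0, -∞, -16, 4, 5]
  [-19, 0, -35, -15, -14]
  [-∞, -∞, 0, -14, -∞]
  [-∞, -∞, -20, 0, -∞]
  [-20, -1, -31, -11, 0]
D(5):
  [0, 4, -16, 4, 5]
  [-19, 0, -35, -15, -14]
  [-∞, -∞, 0, -14, -∞]
  [-∞, -∞, -20, 0, -∞]
  [-20, -1, -31, -11, 0]
Answer: G*[4][2] = -∞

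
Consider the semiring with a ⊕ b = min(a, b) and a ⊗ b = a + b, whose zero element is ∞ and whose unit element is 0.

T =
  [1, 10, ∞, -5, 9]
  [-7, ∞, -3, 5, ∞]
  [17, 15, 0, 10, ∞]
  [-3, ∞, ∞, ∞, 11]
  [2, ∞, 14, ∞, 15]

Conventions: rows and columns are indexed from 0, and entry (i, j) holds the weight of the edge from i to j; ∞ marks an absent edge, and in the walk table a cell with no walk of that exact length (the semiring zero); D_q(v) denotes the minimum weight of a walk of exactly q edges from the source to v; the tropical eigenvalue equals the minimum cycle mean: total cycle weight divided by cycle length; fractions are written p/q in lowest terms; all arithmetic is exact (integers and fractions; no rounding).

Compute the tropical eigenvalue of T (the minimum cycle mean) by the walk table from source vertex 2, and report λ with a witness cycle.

q=0: [∞, ∞, 0, ∞, ∞]
q=1: [17, 15, 0, 10, ∞]
q=2: [7, 15, 0, 10, 21]
q=3: [7, 15, 0, 2, 16]
q=4: [-1, 15, 0, 2, 13]
q=5: [-1, 9, 0, -6, 8]
Optimal cycle mean attained by: cycle 0->3->0, total (-5) + (-3), length 2.
Answer: λ = -4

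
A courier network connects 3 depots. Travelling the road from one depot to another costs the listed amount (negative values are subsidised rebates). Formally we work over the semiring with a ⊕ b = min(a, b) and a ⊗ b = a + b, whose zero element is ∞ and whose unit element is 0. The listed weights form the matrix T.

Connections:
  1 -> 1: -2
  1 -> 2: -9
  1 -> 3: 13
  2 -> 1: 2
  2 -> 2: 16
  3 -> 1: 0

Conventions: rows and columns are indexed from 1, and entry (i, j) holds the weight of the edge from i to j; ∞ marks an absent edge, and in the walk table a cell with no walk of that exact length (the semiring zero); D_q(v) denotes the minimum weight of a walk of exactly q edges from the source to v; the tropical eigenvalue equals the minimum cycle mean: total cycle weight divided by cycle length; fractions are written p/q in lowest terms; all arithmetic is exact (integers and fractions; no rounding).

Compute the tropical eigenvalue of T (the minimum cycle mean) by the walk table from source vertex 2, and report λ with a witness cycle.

q=0: [∞, 0, ∞]
q=1: [2, 16, ∞]
q=2: [0, -7, 15]
q=3: [-5, -9, 13]
Optimal cycle mean attained by: cycle 1->2->1, total (-9) + 2, length 2.
Answer: λ = -7/2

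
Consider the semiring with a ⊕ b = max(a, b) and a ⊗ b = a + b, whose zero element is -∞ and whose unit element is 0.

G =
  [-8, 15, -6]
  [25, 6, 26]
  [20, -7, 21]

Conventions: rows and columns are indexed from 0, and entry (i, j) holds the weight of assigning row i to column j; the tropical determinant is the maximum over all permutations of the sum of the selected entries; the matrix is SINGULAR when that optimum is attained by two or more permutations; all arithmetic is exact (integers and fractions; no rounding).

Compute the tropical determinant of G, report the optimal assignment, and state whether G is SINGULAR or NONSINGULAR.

σ = (0, 1, 2): (-8) + 6 + 21 = 19
σ = (0, 2, 1): (-8) + 26 + (-7) = 11
σ = (1, 0, 2): 15 + 25 + 21 = 61
σ = (1, 2, 0): 15 + 26 + 20 = 61
σ = (2, 0, 1): (-6) + 25 + (-7) = 12
σ = (2, 1, 0): (-6) + 6 + 20 = 20
Optimal value attained by: σ = (1, 0, 2).
Answer: det⊕(G) = 61; verdict: SINGULAR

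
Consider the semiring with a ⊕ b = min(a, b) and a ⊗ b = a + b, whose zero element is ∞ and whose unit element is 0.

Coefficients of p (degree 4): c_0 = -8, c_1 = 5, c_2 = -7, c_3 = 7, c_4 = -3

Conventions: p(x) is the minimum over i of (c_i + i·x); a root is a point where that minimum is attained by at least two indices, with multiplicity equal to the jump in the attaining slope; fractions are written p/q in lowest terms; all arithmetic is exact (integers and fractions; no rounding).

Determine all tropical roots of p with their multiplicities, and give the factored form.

hull edge (i=0, c=-8) to (i=2, c=-7): slope 1/2, span 2
hull edge (i=2, c=-7) to (i=4, c=-3): slope 2, span 2
Factored form: p(x) = -3 ⊗ (x ⊕ (-2)) ⊗ (x ⊕ (-2)) ⊗ (x ⊕ (-1/2)) ⊗ (x ⊕ (-1/2))
Answer: roots = -2 (mult 2), -1/2 (mult 2)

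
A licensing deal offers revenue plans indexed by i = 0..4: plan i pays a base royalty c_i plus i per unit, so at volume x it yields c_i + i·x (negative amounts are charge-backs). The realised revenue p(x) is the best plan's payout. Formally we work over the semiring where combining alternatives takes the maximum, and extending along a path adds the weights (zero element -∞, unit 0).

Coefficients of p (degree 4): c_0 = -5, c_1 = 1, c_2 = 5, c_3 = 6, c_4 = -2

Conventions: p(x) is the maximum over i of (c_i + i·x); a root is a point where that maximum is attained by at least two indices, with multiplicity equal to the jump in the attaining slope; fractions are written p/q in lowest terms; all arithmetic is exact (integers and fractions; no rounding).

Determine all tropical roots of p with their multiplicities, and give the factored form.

hull edge (i=0, c=-5) to (i=1, c=1): slope 6, span 1
hull edge (i=1, c=1) to (i=2, c=5): slope 4, span 1
hull edge (i=2, c=5) to (i=3, c=6): slope 1, span 1
hull edge (i=3, c=6) to (i=4, c=-2): slope -8, span 1
Factored form: p(x) = -2 ⊗ (x ⊕ (-6)) ⊗ (x ⊕ (-4)) ⊗ (x ⊕ (-1)) ⊗ (x ⊕ 8)
Answer: roots = -6 (mult 1), -4 (mult 1), -1 (mult 1), 8 (mult 1)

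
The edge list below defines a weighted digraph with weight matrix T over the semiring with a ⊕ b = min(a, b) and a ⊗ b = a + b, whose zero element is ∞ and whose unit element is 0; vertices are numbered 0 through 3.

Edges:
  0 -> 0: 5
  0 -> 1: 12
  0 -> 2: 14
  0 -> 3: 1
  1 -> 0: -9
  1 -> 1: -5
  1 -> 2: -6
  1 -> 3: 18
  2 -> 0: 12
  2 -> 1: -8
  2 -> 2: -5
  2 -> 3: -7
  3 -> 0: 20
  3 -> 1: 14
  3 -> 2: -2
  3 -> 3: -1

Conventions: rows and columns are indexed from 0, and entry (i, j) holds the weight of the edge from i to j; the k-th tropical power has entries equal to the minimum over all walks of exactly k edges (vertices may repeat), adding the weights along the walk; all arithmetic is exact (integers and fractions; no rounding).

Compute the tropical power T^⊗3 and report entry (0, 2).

T^⊗2:
  [3, 6, -1, 0]
  [-14, -14, -11, -13]
  [-17, -13, -14, -12]
  [5, -10, -7, -9]
T^⊗3:
  [-3, -9, -6, -8]
  [-23, -19, -20, -18]
  [-22, -22, -19, -21]
  [-19, -15, -16, -14]
Key observation: the optimum is the walk 0->3->2->2, with weight 1 + (-2) + (-5) = -6.
Optimal value attained by: walk 0->3->2->2.
Answer: (T^⊗3)[0][2] = -6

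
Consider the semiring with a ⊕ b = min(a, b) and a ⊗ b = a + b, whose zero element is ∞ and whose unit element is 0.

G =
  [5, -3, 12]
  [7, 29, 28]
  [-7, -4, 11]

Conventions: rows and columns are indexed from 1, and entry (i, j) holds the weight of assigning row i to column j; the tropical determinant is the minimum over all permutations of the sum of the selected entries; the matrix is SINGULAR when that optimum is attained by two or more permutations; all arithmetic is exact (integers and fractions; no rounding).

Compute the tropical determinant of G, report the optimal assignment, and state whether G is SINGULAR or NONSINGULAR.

σ = (1, 2, 3): 5 + 29 + 11 = 45
σ = (1, 3, 2): 5 + 28 + (-4) = 29
σ = (2, 1, 3): (-3) + 7 + 11 = 15
σ = (2, 3, 1): (-3) + 28 + (-7) = 18
σ = (3, 1, 2): 12 + 7 + (-4) = 15
σ = (3, 2, 1): 12 + 29 + (-7) = 34
Optimal value attained by: σ = (2, 1, 3).
Answer: det⊕(G) = 15; verdict: SINGULAR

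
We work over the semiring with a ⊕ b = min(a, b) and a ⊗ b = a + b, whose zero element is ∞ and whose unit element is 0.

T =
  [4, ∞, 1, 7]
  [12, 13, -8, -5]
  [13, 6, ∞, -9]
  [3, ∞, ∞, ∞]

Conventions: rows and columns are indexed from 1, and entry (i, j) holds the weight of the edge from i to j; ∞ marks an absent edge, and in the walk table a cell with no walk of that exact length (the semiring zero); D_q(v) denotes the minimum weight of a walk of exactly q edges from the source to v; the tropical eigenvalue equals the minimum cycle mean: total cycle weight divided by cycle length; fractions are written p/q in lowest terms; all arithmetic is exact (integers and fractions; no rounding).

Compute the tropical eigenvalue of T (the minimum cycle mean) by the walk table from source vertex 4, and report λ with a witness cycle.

q=0: [∞, ∞, ∞, 0]
q=1: [3, ∞, ∞, ∞]
q=2: [7, ∞, 4, 10]
q=3: [11, 10, 8, -5]
q=4: [-2, 14, 2, -1]
Optimal cycle mean attained by: cycle 1->3->4->1, total 1 + (-9) + 3, length 3.
Answer: λ = -5/3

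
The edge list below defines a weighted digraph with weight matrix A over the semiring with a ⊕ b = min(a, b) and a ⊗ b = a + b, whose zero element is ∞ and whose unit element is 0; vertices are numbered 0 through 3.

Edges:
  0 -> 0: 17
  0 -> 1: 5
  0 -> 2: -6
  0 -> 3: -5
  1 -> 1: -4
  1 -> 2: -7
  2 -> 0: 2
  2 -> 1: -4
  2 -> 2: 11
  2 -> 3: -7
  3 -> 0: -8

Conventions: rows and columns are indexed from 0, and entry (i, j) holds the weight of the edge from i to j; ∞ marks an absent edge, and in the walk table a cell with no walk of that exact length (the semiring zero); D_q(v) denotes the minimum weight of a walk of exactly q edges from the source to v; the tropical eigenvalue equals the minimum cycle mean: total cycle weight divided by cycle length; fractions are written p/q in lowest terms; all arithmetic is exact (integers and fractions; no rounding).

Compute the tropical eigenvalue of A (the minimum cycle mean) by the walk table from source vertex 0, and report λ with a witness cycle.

q=0: [0, ∞, ∞, ∞]
q=1: [17, 5, -6, -5]
q=2: [-13, -10, -2, -13]
q=3: [-21, -14, -19, -18]
q=4: [-26, -23, -27, -26]
Optimal cycle mean attained by: cycle 0->2->3->0, total (-6) + (-7) + (-8), length 3.
Answer: λ = -7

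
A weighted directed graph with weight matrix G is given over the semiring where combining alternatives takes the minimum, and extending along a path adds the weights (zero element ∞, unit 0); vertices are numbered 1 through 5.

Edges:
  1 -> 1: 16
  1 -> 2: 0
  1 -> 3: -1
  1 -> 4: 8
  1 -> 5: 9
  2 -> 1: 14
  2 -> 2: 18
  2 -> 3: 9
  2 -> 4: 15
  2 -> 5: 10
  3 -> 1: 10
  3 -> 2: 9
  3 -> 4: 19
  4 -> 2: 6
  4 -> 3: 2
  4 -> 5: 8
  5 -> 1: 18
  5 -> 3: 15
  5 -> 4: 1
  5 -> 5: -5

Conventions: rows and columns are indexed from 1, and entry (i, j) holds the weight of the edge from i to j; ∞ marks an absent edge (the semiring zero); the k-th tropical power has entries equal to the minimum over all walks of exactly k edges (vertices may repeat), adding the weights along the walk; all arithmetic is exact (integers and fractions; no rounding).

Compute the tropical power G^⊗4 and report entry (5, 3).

G^⊗2:
  [9, 8, 9, 10, 4]
  [19, 14, 13, 11, 5]
  [23, 10, 9, 18, 19]
  [12, 11, 15, 9, 3]
  [13, 7, 3, -4, -10]
G^⊗3:
  [19, 9, 8, 5, -1]
  [23, 17, 13, 6, 0]
  [19, 18, 19, 20, 14]
  [21, 12, 11, 4, -2]
  [8, 2, -2, -9, -15]
G^⊗4:
  [17, 11, 7, 0, -6]
  [18, 12, 8, 1, -5]
  [29, 19, 18, 15, 9]
  [16, 10, 6, -1, -7]
  [3, -3, -7, -14, -20]
Key observation: the optimum is the walk 5->5->5->4->3, with weight (-5) + (-5) + 1 + 2 = -7.
Optimal value attained by: walk 5->5->5->4->3.
Answer: (G^⊗4)[5][3] = -7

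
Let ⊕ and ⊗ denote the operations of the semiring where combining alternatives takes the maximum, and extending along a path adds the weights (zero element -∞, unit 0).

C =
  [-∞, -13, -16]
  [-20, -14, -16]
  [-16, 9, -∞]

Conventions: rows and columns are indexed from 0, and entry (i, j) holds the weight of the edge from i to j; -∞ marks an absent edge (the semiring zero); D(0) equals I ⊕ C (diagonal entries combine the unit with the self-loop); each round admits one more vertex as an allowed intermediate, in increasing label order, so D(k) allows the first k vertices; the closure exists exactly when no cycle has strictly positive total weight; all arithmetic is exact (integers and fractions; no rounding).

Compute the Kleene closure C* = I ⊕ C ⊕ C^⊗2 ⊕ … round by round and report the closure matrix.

D(0):
  [0, -13, -16]
  [-20, 0, -16]
  [-16, 9, 0]
D(1):
  [0, -13, -16]
  [-20, 0, -16]
  [-16, 9, 0]
D(2):
  [0, -13, -16]
  [-20, 0, -16]
  [-11, 9, 0]
D(3):
  [0, -7, -16]
  [-20, 0, -16]
  [-11, 9, 0]
Answer: C* = [[0, -7, -16], [-20, 0, -16], [-11, 9, 0]]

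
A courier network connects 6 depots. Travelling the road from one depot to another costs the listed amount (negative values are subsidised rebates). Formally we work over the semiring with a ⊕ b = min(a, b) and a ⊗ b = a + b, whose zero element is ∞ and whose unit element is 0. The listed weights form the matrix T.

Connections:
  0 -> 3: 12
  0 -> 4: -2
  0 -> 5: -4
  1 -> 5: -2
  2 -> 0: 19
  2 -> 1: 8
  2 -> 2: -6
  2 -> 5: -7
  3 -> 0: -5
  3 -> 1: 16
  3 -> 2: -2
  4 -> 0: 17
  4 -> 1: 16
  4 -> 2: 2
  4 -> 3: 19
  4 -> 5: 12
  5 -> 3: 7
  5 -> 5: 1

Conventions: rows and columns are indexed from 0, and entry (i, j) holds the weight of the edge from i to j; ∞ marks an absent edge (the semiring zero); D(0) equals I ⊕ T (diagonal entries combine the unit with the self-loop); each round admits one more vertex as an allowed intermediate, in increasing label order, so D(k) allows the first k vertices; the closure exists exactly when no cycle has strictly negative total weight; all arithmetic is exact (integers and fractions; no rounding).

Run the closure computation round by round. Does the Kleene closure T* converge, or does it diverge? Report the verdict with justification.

Detection: at round 0, diagonal entry (2, 2) turns strictly negative.
Key observation: the cycle 2->2 has total weight (-6), which is strictly negative.
Answer: DIVERGES — negative cycle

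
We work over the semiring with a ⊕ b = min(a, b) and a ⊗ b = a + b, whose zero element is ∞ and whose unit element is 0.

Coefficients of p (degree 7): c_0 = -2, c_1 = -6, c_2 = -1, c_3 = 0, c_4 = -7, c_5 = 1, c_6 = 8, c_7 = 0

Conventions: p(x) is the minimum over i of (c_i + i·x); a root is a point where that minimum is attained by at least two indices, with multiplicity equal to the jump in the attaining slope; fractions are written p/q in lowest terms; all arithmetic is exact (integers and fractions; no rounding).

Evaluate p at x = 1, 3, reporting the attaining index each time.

p(1) = min(-2+0·1=-2, -6+1·1=-5, -1+2·1=1, 0+3·1=3, -7+4·1=-3, 1+5·1=6, 8+6·1=14, 0+7·1=7) = -5 (attained by i=1)
p(3) = min(-2+0·3=-2, -6+1·3=-3, -1+2·3=5, 0+3·3=9, -7+4·3=5, 1+5·3=16, 8+6·3=26, 0+7·3=21) = -3 (attained by i=1)
Answer: p(1) = -5; p(3) = -3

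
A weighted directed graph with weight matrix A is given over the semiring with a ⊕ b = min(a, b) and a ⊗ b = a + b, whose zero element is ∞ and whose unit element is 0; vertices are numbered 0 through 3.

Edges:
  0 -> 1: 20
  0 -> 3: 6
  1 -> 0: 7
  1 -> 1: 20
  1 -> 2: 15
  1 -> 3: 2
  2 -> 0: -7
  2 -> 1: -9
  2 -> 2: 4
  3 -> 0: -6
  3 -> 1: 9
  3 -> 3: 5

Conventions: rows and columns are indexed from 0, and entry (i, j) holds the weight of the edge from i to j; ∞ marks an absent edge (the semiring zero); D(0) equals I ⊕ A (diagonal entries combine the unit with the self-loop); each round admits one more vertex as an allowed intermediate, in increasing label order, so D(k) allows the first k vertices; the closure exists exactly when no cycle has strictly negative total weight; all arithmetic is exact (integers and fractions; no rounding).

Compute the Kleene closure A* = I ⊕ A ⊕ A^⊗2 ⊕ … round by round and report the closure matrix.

D(0):
  [0, 20, ∞, 6]
  [7, 0, 15, 2]
  [-7, -9, 0, ∞]
  [-6, 9, ∞, 0]
D(1):
  [0, 20, ∞, 6]
  [7, 0, 15, 2]
  [-7, -9, 0, -1]
  [-6, 9, ∞, 0]
D(2):
  [0, 20, 35, 6]
  [7, 0, 15, 2]
  [-7, -9, 0, -7]
  [-6, 9, 24, 0]
D(3):
  [0, 20, 35, 6]
  [7, 0, 15, 2]
  [-7, -9, 0, -7]
  [-6, 9, 24, 0]
D(4):
  [0, 15, 30, 6]
  [-4, 0, 15, 2]
  [-13, -9, 0, -7]
  [-6, 9, 24, 0]
Answer: A* = [[0, 15, 30, 6], [-4, 0, 15, 2], [-13, -9, 0, -7], [-6, 9, 24, 0]]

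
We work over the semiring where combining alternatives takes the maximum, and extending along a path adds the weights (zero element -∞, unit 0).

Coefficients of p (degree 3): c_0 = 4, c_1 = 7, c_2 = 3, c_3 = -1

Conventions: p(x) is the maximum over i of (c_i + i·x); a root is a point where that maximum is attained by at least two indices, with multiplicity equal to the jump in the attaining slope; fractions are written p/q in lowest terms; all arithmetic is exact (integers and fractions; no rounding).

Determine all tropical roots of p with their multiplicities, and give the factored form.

hull edge (i=0, c=4) to (i=1, c=7): slope 3, span 1
hull edge (i=1, c=7) to (i=3, c=-1): slope -4, span 2
Factored form: p(x) = -1 ⊗ (x ⊕ (-3)) ⊗ (x ⊕ 4) ⊗ (x ⊕ 4)
Answer: roots = -3 (mult 1), 4 (mult 2)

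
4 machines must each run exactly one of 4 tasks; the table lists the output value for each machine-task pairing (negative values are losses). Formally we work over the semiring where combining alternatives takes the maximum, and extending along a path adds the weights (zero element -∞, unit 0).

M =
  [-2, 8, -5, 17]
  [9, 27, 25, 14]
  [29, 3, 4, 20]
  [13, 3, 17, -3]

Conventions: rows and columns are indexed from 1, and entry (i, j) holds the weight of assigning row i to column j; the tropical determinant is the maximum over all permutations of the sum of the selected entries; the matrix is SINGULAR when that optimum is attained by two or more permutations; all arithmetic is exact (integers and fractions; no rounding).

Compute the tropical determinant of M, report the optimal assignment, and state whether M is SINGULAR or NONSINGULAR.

σ = (1, 2, 3, 4): (-2) + 27 + 4 + (-3) = 26
σ = (1, 2, 4, 3): (-2) + 27 + 20 + 17 = 62
σ = (1, 3, 2, 4): (-2) + 25 + 3 + (-3) = 23
σ = (1, 3, 4, 2): (-2) + 25 + 20 + 3 = 46
σ = (1, 4, 2, 3): (-2) + 14 + 3 + 17 = 32
σ = (1, 4, 3, 2): (-2) + 14 + 4 + 3 = 19
σ = (2, 1, 3, 4): 8 + 9 + 4 + (-3) = 18
σ = (2, 1, 4, 3): 8 + 9 + 20 + 17 = 54
σ = (2, 3, 1, 4): 8 + 25 + 29 + (-3) = 59
σ = (2, 3, 4, 1): 8 + 25 + 20 + 13 = 66
σ = (2, 4, 1, 3): 8 + 14 + 29 + 17 = 68
σ = (2, 4, 3, 1): 8 + 14 + 4 + 13 = 39
σ = (3, 1, 2, 4): (-5) + 9 + 3 + (-3) = 4
σ = (3, 1, 4, 2): (-5) + 9 + 20 + 3 = 27
σ = (3, 2, 1, 4): (-5) + 27 + 29 + (-3) = 48
σ = (3, 2, 4, 1): (-5) + 27 + 20 + 13 = 55
σ = (3, 4, 1, 2): (-5) + 14 + 29 + 3 = 41
σ = (3, 4, 2, 1): (-5) + 14 + 3 + 13 = 25
σ = (4, 1, 2, 3): 17 + 9 + 3 + 17 = 46
σ = (4, 1, 3, 2): 17 + 9 + 4 + 3 = 33
σ = (4, 2, 1, 3): 17 + 27 + 29 + 17 = 90
σ = (4, 2, 3, 1): 17 + 27 + 4 + 13 = 61
σ = (4, 3, 1, 2): 17 + 25 + 29 + 3 = 74
σ = (4, 3, 2, 1): 17 + 25 + 3 + 13 = 58
Optimal value attained by: σ = (4, 2, 1, 3).
Answer: det⊕(M) = 90; verdict: NONSINGULAR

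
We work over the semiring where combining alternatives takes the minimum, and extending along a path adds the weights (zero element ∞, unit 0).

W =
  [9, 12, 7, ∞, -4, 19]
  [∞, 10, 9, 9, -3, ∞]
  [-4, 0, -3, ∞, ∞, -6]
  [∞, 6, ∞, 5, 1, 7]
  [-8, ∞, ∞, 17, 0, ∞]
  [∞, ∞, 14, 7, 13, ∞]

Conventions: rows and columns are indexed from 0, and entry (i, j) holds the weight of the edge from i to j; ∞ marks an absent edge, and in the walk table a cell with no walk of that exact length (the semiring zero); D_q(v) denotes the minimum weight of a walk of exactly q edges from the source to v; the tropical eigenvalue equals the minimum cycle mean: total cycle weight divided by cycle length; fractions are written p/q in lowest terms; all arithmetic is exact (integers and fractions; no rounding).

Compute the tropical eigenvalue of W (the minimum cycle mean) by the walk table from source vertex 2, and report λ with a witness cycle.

q=0: [∞, ∞, 0, ∞, ∞, ∞]
q=1: [-4, 0, -3, ∞, ∞, -6]
q=2: [-7, -3, -6, 1, -8, -9]
q=3: [-16, -6, -9, -2, -11, -12]
q=4: [-19, -9, -12, -5, -20, -15]
q=5: [-28, -12, -15, -8, -23, -18]
q=6: [-31, -16, -21, -11, -32, -21]
Optimal cycle mean attained by: cycle 0->4->0, total (-4) + (-8), length 2.
Answer: λ = -6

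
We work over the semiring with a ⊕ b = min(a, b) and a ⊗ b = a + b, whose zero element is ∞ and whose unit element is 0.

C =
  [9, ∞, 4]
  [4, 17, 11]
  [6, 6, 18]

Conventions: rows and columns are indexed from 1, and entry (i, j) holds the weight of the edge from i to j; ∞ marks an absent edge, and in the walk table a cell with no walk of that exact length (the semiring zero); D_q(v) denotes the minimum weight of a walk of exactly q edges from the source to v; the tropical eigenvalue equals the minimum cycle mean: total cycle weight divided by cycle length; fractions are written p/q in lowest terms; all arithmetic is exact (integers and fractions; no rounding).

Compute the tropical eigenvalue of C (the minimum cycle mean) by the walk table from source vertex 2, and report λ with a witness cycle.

q=0: [∞, 0, ∞]
q=1: [4, 17, 11]
q=2: [13, 17, 8]
q=3: [14, 14, 17]
Optimal cycle mean attained by: cycle 1->3->2->1, total 4 + 6 + 4, length 3.
Answer: λ = 14/3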